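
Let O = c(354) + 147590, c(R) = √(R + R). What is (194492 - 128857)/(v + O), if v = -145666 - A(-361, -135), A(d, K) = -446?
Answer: 25925825/936032 - 65635*√177/2808096 ≈ 27.387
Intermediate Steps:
c(R) = √2*√R (c(R) = √(2*R) = √2*√R)
O = 147590 + 2*√177 (O = √2*√354 + 147590 = 2*√177 + 147590 = 147590 + 2*√177 ≈ 1.4762e+5)
v = -145220 (v = -145666 - 1*(-446) = -145666 + 446 = -145220)
(194492 - 128857)/(v + O) = (194492 - 128857)/(-145220 + (147590 + 2*√177)) = 65635/(2370 + 2*√177)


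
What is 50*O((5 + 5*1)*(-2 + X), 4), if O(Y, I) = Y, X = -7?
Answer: -4500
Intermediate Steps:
50*O((5 + 5*1)*(-2 + X), 4) = 50*((5 + 5*1)*(-2 - 7)) = 50*((5 + 5)*(-9)) = 50*(10*(-9)) = 50*(-90) = -4500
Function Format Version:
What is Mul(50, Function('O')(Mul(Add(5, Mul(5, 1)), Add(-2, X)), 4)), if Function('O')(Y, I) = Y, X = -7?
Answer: -4500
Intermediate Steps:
Mul(50, Function('O')(Mul(Add(5, Mul(5, 1)), Add(-2, X)), 4)) = Mul(50, Mul(Add(5, Mul(5, 1)), Add(-2, -7))) = Mul(50, Mul(Add(5, 5), -9)) = Mul(50, Mul(10, -9)) = Mul(50, -90) = -4500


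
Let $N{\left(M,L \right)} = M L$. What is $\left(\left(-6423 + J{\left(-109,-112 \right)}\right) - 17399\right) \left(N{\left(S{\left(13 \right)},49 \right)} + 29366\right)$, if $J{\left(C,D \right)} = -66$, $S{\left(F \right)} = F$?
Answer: $-716711664$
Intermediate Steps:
$N{\left(M,L \right)} = L M$
$\left(\left(-6423 + J{\left(-109,-112 \right)}\right) - 17399\right) \left(N{\left(S{\left(13 \right)},49 \right)} + 29366\right) = \left(\left(-6423 - 66\right) - 17399\right) \left(49 \cdot 13 + 29366\right) = \left(-6489 - 17399\right) \left(637 + 29366\right) = \left(-23888\right) 30003 = -716711664$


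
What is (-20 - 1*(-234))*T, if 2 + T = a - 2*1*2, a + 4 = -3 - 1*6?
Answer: -4066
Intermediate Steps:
a = -13 (a = -4 + (-3 - 1*6) = -4 + (-3 - 6) = -4 - 9 = -13)
T = -19 (T = -2 + (-13 - 2*1*2) = -2 + (-13 - 2*2) = -2 + (-13 - 1*4) = -2 + (-13 - 4) = -2 - 17 = -19)
(-20 - 1*(-234))*T = (-20 - 1*(-234))*(-19) = (-20 + 234)*(-19) = 214*(-19) = -4066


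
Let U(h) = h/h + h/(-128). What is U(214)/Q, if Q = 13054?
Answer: -43/835456 ≈ -5.1469e-5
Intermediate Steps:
U(h) = 1 - h/128 (U(h) = 1 + h*(-1/128) = 1 - h/128)
U(214)/Q = (1 - 1/128*214)/13054 = (1 - 107/64)*(1/13054) = -43/64*1/13054 = -43/835456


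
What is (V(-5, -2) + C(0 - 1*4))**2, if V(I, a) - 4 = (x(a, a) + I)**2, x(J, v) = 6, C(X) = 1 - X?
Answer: 100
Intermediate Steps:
V(I, a) = 4 + (6 + I)**2
(V(-5, -2) + C(0 - 1*4))**2 = ((4 + (6 - 5)**2) + (1 - (0 - 1*4)))**2 = ((4 + 1**2) + (1 - (0 - 4)))**2 = ((4 + 1) + (1 - 1*(-4)))**2 = (5 + (1 + 4))**2 = (5 + 5)**2 = 10**2 = 100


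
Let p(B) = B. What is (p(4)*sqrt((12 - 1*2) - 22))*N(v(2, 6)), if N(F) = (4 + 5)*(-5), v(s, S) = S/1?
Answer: -360*I*sqrt(3) ≈ -623.54*I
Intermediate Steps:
v(s, S) = S (v(s, S) = S*1 = S)
N(F) = -45 (N(F) = 9*(-5) = -45)
(p(4)*sqrt((12 - 1*2) - 22))*N(v(2, 6)) = (4*sqrt((12 - 1*2) - 22))*(-45) = (4*sqrt((12 - 2) - 22))*(-45) = (4*sqrt(10 - 22))*(-45) = (4*sqrt(-12))*(-45) = (4*(2*I*sqrt(3)))*(-45) = (8*I*sqrt(3))*(-45) = -360*I*sqrt(3)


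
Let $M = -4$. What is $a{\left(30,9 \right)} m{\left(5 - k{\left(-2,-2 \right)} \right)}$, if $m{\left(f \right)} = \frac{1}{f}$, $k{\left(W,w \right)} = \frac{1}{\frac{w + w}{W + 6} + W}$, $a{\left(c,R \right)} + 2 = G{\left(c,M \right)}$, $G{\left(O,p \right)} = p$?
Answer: $- \frac{9}{8} \approx -1.125$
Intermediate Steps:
$a{\left(c,R \right)} = -6$ ($a{\left(c,R \right)} = -2 - 4 = -6$)
$k{\left(W,w \right)} = \frac{1}{W + \frac{2 w}{6 + W}}$ ($k{\left(W,w \right)} = \frac{1}{\frac{2 w}{6 + W} + W} = \frac{1}{W + \frac{2 w}{6 + W}}$)
$a{\left(30,9 \right)} m{\left(5 - k{\left(-2,-2 \right)} \right)} = - \frac{6}{5 - \frac{6 - 2}{\left(-2\right)^{2} + 2 \left(-2\right) + 6 \left(-2\right)}} = - \frac{6}{5 - \frac{1}{4 - 4 - 12} \cdot 4} = - \frac{6}{5 - \frac{1}{-12} \cdot 4} = - \frac{6}{5 - \left(- \frac{1}{12}\right) 4} = - \frac{6}{5 - - \frac{1}{3}} = - \frac{6}{5 + \frac{1}{3}} = - \frac{6}{\frac{16}{3}} = \left(-6\right) \frac{3}{16} = - \frac{9}{8}$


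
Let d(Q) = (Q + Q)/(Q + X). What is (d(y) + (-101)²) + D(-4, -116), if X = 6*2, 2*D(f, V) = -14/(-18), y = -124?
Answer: 642827/63 ≈ 10204.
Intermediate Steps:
D(f, V) = 7/18 (D(f, V) = (-14/(-18))/2 = (-14*(-1/18))/2 = (½)*(7/9) = 7/18)
X = 12
d(Q) = 2*Q/(12 + Q) (d(Q) = (Q + Q)/(Q + 12) = (2*Q)/(12 + Q) = 2*Q/(12 + Q))
(d(y) + (-101)²) + D(-4, -116) = (2*(-124)/(12 - 124) + (-101)²) + 7/18 = (2*(-124)/(-112) + 10201) + 7/18 = (2*(-124)*(-1/112) + 10201) + 7/18 = (31/14 + 10201) + 7/18 = 142845/14 + 7/18 = 642827/63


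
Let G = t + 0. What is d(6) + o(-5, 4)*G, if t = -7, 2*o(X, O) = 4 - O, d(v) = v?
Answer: 6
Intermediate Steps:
o(X, O) = 2 - O/2 (o(X, O) = (4 - O)/2 = 2 - O/2)
G = -7 (G = -7 + 0 = -7)
d(6) + o(-5, 4)*G = 6 + (2 - ½*4)*(-7) = 6 + (2 - 2)*(-7) = 6 + 0*(-7) = 6 + 0 = 6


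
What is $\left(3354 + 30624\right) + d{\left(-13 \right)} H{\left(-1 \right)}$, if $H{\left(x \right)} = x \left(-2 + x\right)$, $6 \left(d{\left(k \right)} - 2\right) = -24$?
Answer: $33972$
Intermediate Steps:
$d{\left(k \right)} = -2$ ($d{\left(k \right)} = 2 + \frac{1}{6} \left(-24\right) = 2 - 4 = -2$)
$\left(3354 + 30624\right) + d{\left(-13 \right)} H{\left(-1 \right)} = \left(3354 + 30624\right) - 2 \left(- (-2 - 1)\right) = 33978 - 2 \left(\left(-1\right) \left(-3\right)\right) = 33978 - 6 = 33972$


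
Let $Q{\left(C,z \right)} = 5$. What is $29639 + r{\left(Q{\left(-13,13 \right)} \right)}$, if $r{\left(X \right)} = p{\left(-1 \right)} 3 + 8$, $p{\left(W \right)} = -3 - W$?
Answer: $29641$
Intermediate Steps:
$r{\left(X \right)} = 2$ ($r{\left(X \right)} = \left(-3 - -1\right) 3 + 8 = \left(-3 + 1\right) 3 + 8 = \left(-2\right) 3 + 8 = -6 + 8 = 2$)
$29639 + r{\left(Q{\left(-13,13 \right)} \right)} = 29639 + 2 = 29641$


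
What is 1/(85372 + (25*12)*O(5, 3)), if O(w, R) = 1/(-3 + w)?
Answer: 1/85522 ≈ 1.1693e-5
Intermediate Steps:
1/(85372 + (25*12)*O(5, 3)) = 1/(85372 + (25*12)/(-3 + 5)) = 1/(85372 + 300/2) = 1/(85372 + 300*(1/2)) = 1/(85372 + 150) = 1/85522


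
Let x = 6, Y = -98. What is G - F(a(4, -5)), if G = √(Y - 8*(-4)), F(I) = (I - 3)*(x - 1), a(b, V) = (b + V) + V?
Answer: 45 + I*√66 ≈ 45.0 + 8.124*I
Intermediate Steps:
a(b, V) = b + 2*V (a(b, V) = (V + b) + V = b + 2*V)
F(I) = -15 + 5*I (F(I) = (I - 3)*(6 - 1) = (-3 + I)*5 = -15 + 5*I)
G = I*√66 (G = √(-98 - 8*(-4)) = √(-98 + 32) = √(-66) = I*√66 ≈ 8.124*I)
G - F(a(4, -5)) = I*√66 - (-15 + 5*(4 + 2*(-5))) = I*√66 - (-15 + 5*(4 - 10)) = I*√66 - (-15 + 5*(-6)) = I*√66 - (-15 - 30) = I*√66 - 1*(-45) = I*√66 + 45 = 45 + I*√66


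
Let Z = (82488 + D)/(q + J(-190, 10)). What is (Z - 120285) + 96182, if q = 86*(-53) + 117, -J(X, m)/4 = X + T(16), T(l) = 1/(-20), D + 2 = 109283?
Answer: -444550457/18404 ≈ -24155.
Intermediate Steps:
D = 109281 (D = -2 + 109283 = 109281)
T(l) = -1/20
J(X, m) = 1/5 - 4*X (J(X, m) = -4*(X - 1/20) = -4*(-1/20 + X) = 1/5 - 4*X)
q = -4441 (q = -4558 + 117 = -4441)
Z = -958845/18404 (Z = (82488 + 109281)/(-4441 + (1/5 - 4*(-190))) = 191769/(-4441 + (1/5 + 760)) = 191769/(-4441 + 3801/5) = 191769/(-18404/5) = 191769*(-5/18404) = -958845/18404 ≈ -52.100)
(Z - 120285) + 96182 = (-958845/18404 - 120285) + 96182 = -2214683985/18404 + 96182 = -444550457/18404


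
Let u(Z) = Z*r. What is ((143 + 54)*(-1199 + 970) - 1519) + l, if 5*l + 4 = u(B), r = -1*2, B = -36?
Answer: -233092/5 ≈ -46618.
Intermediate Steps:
r = -2
u(Z) = -2*Z (u(Z) = Z*(-2) = -2*Z)
l = 68/5 (l = -⅘ + (-2*(-36))/5 = -⅘ + (⅕)*72 = -⅘ + 72/5 = 68/5 ≈ 13.600)
((143 + 54)*(-1199 + 970) - 1519) + l = ((143 + 54)*(-1199 + 970) - 1519) + 68/5 = (197*(-229) - 1519) + 68/5 = (-45113 - 1519) + 68/5 = -46632 + 68/5 = -233092/5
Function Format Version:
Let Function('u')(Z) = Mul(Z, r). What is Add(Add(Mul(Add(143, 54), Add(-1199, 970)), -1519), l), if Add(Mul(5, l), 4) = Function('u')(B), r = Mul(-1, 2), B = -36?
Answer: Rational(-233092, 5) ≈ -46618.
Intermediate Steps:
r = -2
Function('u')(Z) = Mul(-2, Z) (Function('u')(Z) = Mul(Z, -2) = Mul(-2, Z))
l = Rational(68, 5) (l = Add(Rational(-4, 5), Mul(Rational(1, 5), Mul(-2, -36))) = Add(Rational(-4, 5), Mul(Rational(1, 5), 72)) = Add(Rational(-4, 5), Rational(72, 5)) = Rational(68, 5) ≈ 13.600)
Add(Add(Mul(Add(143, 54), Add(-1199, 970)), -1519), l) = Add(Add(Mul(Add(143, 54), Add(-1199, 970)), -1519), Rational(68, 5)) = Add(Add(Mul(197, -229), -1519), Rational(68, 5)) = Add(Add(-45113, -1519), Rational(68, 5)) = Add(-46632, Rational(68, 5)) = Rational(-233092, 5)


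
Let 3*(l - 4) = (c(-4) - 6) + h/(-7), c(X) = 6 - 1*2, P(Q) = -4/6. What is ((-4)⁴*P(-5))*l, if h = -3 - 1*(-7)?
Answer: -11264/21 ≈ -536.38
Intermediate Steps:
P(Q) = -⅔ (P(Q) = -4*⅙ = -⅔)
h = 4 (h = -3 + 7 = 4)
c(X) = 4 (c(X) = 6 - 2 = 4)
l = 22/7 (l = 4 + ((4 - 6) + 4/(-7))/3 = 4 + (-2 + 4*(-⅐))/3 = 4 + (-2 - 4/7)/3 = 4 + (⅓)*(-18/7) = 4 - 6/7 = 22/7 ≈ 3.1429)
((-4)⁴*P(-5))*l = ((-4)⁴*(-⅔))*(22/7) = (256*(-⅔))*(22/7) = -512/3*22/7 = -11264/21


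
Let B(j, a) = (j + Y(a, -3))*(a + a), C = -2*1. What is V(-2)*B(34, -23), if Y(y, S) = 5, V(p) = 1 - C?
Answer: -5382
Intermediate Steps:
C = -2
V(p) = 3 (V(p) = 1 - 1*(-2) = 1 + 2 = 3)
B(j, a) = 2*a*(5 + j) (B(j, a) = (j + 5)*(a + a) = (5 + j)*(2*a) = 2*a*(5 + j))
V(-2)*B(34, -23) = 3*(2*(-23)*(5 + 34)) = 3*(2*(-23)*39) = 3*(-1794) = -5382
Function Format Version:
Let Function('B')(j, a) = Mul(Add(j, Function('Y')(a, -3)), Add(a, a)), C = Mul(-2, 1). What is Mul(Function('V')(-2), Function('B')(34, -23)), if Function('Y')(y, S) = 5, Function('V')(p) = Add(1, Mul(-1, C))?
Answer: -5382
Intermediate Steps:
C = -2
Function('V')(p) = 3 (Function('V')(p) = Add(1, Mul(-1, -2)) = Add(1, 2) = 3)
Function('B')(j, a) = Mul(2, a, Add(5, j)) (Function('B')(j, a) = Mul(Add(j, 5), Add(a, a)) = Mul(Add(5, j), Mul(2, a)) = Mul(2, a, Add(5, j)))
Mul(Function('V')(-2), Function('B')(34, -23)) = Mul(3, Mul(2, -23, Add(5, 34))) = Mul(3, Mul(2, -23, 39)) = Mul(3, -1794) = -5382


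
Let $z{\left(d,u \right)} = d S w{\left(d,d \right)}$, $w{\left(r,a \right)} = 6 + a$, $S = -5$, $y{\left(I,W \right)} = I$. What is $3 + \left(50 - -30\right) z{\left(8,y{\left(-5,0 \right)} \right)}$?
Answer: $-44797$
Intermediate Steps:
$z{\left(d,u \right)} = - 5 d \left(6 + d\right)$ ($z{\left(d,u \right)} = d \left(-5\right) \left(6 + d\right) = - 5 d \left(6 + d\right)$)
$3 + \left(50 - -30\right) z{\left(8,y{\left(-5,0 \right)} \right)} = 3 + \left(50 - -30\right) \left(\left(-5\right) 8 \left(6 + 8\right)\right) = 3 + \left(50 + 30\right) \left(\left(-5\right) 8 \cdot 14\right) = 3 + 80 \left(-560\right) = 3 - 44800 = -44797$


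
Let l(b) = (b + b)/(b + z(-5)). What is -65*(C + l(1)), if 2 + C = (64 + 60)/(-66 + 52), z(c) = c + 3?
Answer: 5850/7 ≈ 835.71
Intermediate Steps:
z(c) = 3 + c
C = -76/7 (C = -2 + (64 + 60)/(-66 + 52) = -2 + 124/(-14) = -2 + 124*(-1/14) = -2 - 62/7 = -76/7 ≈ -10.857)
l(b) = 2*b/(-2 + b) (l(b) = (b + b)/(b + (3 - 5)) = (2*b)/(b - 2) = (2*b)/(-2 + b) = 2*b/(-2 + b))
-65*(C + l(1)) = -65*(-76/7 + 2*1/(-2 + 1)) = -65*(-76/7 + 2*1/(-1)) = -65*(-76/7 + 2*1*(-1)) = -65*(-76/7 - 2) = -65*(-90/7) = 5850/7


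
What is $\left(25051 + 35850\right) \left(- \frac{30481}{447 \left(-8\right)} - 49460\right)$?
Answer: $- \frac{10769640209579}{3576} \approx -3.0116 \cdot 10^{9}$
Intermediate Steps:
$\left(25051 + 35850\right) \left(- \frac{30481}{447 \left(-8\right)} - 49460\right) = 60901 \left(- \frac{30481}{-3576} - 49460\right) = 60901 \left(\left(-30481\right) \left(- \frac{1}{3576}\right) - 49460\right) = 60901 \left(\frac{30481}{3576} - 49460\right) = 60901 \left(- \frac{176838479}{3576}\right) = - \frac{10769640209579}{3576}$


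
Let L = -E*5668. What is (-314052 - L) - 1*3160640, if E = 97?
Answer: -2924896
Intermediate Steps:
L = -549796 (L = -97*5668 = -1*549796 = -549796)
(-314052 - L) - 1*3160640 = (-314052 - 1*(-549796)) - 1*3160640 = (-314052 + 549796) - 3160640 = 235744 - 3160640 = -2924896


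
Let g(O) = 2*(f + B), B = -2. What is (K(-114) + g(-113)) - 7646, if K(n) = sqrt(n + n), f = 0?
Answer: -7650 + 2*I*sqrt(57) ≈ -7650.0 + 15.1*I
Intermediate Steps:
K(n) = sqrt(2)*sqrt(n) (K(n) = sqrt(2*n) = sqrt(2)*sqrt(n))
g(O) = -4 (g(O) = 2*(0 - 2) = 2*(-2) = -4)
(K(-114) + g(-113)) - 7646 = (sqrt(2)*sqrt(-114) - 4) - 7646 = (sqrt(2)*(I*sqrt(114)) - 4) - 7646 = (2*I*sqrt(57) - 4) - 7646 = (-4 + 2*I*sqrt(57)) - 7646 = -7650 + 2*I*sqrt(57)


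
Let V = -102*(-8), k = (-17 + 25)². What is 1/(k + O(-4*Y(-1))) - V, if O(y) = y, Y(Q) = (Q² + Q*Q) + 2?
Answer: -39167/48 ≈ -815.98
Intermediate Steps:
Y(Q) = 2 + 2*Q² (Y(Q) = (Q² + Q²) + 2 = 2*Q² + 2 = 2 + 2*Q²)
k = 64 (k = 8² = 64)
V = 816
1/(k + O(-4*Y(-1))) - V = 1/(64 - 4*(2 + 2*(-1)²)) - 1*816 = 1/(64 - 4*(2 + 2*1)) - 816 = 1/(64 - 4*(2 + 2)) - 816 = 1/(64 - 4*4) - 816 = 1/(64 - 16) - 816 = 1/48 - 816 = -39167/48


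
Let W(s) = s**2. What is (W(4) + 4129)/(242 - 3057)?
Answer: -829/563 ≈ -1.4725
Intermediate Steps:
(W(4) + 4129)/(242 - 3057) = (4**2 + 4129)/(242 - 3057) = (16 + 4129)/(-2815) = 4145*(-1/2815) = -829/563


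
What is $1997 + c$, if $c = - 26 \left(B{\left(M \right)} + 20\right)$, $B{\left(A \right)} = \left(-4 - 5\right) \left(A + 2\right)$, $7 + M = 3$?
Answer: $1009$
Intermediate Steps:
$M = -4$ ($M = -7 + 3 = -4$)
$B{\left(A \right)} = -18 - 9 A$ ($B{\left(A \right)} = - 9 \left(2 + A\right) = -18 - 9 A$)
$c = -988$ ($c = - 26 \left(\left(-18 - -36\right) + 20\right) = - 26 \left(\left(-18 + 36\right) + 20\right) = - 26 \left(18 + 20\right) = \left(-26\right) 38 = -988$)
$1997 + c = 1997 - 988 = 1009$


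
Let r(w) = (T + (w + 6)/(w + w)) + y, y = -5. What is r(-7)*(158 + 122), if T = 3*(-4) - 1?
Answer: -5020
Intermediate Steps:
T = -13 (T = -12 - 1 = -13)
r(w) = -18 + (6 + w)/(2*w) (r(w) = (-13 + (w + 6)/(w + w)) - 5 = (-13 + (6 + w)/((2*w))) - 5 = (-13 + (6 + w)*(1/(2*w))) - 5 = (-13 + (6 + w)/(2*w)) - 5 = -18 + (6 + w)/(2*w))
r(-7)*(158 + 122) = (-35/2 + 3/(-7))*(158 + 122) = (-35/2 + 3*(-⅐))*280 = (-35/2 - 3/7)*280 = -251/14*280 = -5020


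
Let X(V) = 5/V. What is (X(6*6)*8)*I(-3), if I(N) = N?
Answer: -10/3 ≈ -3.3333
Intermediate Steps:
(X(6*6)*8)*I(-3) = ((5/((6*6)))*8)*(-3) = ((5/36)*8)*(-3) = (10/9)*(-3) = -10/3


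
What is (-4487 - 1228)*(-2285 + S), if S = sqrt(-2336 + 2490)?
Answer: 13058775 - 5715*sqrt(154) ≈ 1.2988e+7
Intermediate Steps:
S = sqrt(154) ≈ 12.410
(-4487 - 1228)*(-2285 + S) = (-4487 - 1228)*(-2285 + sqrt(154)) = -5715*(-2285 + sqrt(154)) = 13058775 - 5715*sqrt(154)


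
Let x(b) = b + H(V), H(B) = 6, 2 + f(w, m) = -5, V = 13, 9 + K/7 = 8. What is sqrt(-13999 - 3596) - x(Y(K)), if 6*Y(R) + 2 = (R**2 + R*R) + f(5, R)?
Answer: -125/6 + 3*I*sqrt(1955) ≈ -20.833 + 132.65*I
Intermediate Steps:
K = -7 (K = -63 + 7*8 = -63 + 56 = -7)
f(w, m) = -7 (f(w, m) = -2 - 5 = -7)
Y(R) = -3/2 + R**2/3 (Y(R) = -1/3 + ((R**2 + R*R) - 7)/6 = -1/3 + ((R**2 + R**2) - 7)/6 = -1/3 + (2*R**2 - 7)/6 = -1/3 + (-7 + 2*R**2)/6 = -1/3 + (-7/6 + R**2/3) = -3/2 + R**2/3)
x(b) = 6 + b (x(b) = b + 6 = 6 + b)
sqrt(-13999 - 3596) - x(Y(K)) = sqrt(-13999 - 3596) - (6 + (-3/2 + (1/3)*(-7)**2)) = sqrt(-17595) - (6 + (-3/2 + (1/3)*49)) = 3*I*sqrt(1955) - (6 + (-3/2 + 49/3)) = 3*I*sqrt(1955) - (6 + 89/6) = 3*I*sqrt(1955) - 1*125/6 = 3*I*sqrt(1955) - 125/6 = -125/6 + 3*I*sqrt(1955)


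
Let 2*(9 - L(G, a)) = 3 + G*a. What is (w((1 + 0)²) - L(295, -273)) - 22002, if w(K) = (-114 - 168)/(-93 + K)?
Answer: -2864601/46 ≈ -62274.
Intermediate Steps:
L(G, a) = 15/2 - G*a/2 (L(G, a) = 9 - (3 + G*a)/2 = 9 + (-3/2 - G*a/2) = 15/2 - G*a/2)
w(K) = -282/(-93 + K)
(w((1 + 0)²) - L(295, -273)) - 22002 = (-282/(-93 + (1 + 0)²) - (15/2 - ½*295*(-273))) - 22002 = (-282/(-93 + 1²) - (15/2 + 80535/2)) - 22002 = (-282/(-93 + 1) - 1*40275) - 22002 = (-282/(-92) - 40275) - 22002 = (-282*(-1/92) - 40275) - 22002 = (141/46 - 40275) - 22002 = -1852509/46 - 22002 = -2864601/46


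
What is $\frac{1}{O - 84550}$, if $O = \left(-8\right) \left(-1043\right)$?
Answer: $- \frac{1}{76206} \approx -1.3122 \cdot 10^{-5}$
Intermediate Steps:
$O = 8344$
$\frac{1}{O - 84550} = \frac{1}{8344 - 84550} = \frac{1}{-76206} = - \frac{1}{76206}$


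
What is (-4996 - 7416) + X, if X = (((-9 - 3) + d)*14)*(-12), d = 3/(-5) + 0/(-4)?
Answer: -51476/5 ≈ -10295.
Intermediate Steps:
d = -⅗ (d = 3*(-⅕) + 0*(-¼) = -⅗ + 0 = -⅗ ≈ -0.60000)
X = 10584/5 (X = (((-9 - 3) - ⅗)*14)*(-12) = ((-12 - ⅗)*14)*(-12) = -63/5*14*(-12) = -882/5*(-12) = 10584/5 ≈ 2116.8)
(-4996 - 7416) + X = (-4996 - 7416) + 10584/5 = -12412 + 10584/5 = -51476/5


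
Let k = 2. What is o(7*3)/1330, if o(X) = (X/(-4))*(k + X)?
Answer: -69/760 ≈ -0.090789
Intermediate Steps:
o(X) = -X*(2 + X)/4 (o(X) = (X/(-4))*(2 + X) = (X*(-¼))*(2 + X) = (-X/4)*(2 + X) = -X*(2 + X)/4)
o(7*3)/1330 = -7*3*(2 + 7*3)/4/1330 = -¼*21*(2 + 21)*(1/1330) = -¼*21*23*(1/1330) = -483/4*1/1330 = -69/760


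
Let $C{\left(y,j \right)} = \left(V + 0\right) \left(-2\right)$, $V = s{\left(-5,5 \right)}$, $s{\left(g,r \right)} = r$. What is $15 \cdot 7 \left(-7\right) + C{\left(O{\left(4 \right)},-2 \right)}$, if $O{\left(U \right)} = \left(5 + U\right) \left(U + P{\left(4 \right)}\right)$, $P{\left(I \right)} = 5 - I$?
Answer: $-745$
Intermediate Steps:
$O{\left(U \right)} = \left(1 + U\right) \left(5 + U\right)$ ($O{\left(U \right)} = \left(5 + U\right) \left(U + \left(5 - 4\right)\right) = \left(5 + U\right) \left(U + 1\right) = \left(5 + U\right) \left(1 + U\right) = \left(1 + U\right) \left(5 + U\right)$)
$V = 5$
$C{\left(y,j \right)} = -10$ ($C{\left(y,j \right)} = \left(5 + 0\right) \left(-2\right) = 5 \left(-2\right) = -10$)
$15 \cdot 7 \left(-7\right) + C{\left(O{\left(4 \right)},-2 \right)} = 15 \cdot 7 \left(-7\right) - 10 = 15 \left(-49\right) - 10 = -735 - 10 = -745$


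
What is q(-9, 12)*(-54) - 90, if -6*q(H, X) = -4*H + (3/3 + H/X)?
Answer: 945/4 ≈ 236.25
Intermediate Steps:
q(H, X) = -⅙ + 2*H/3 - H/(6*X) (q(H, X) = -(-4*H + (3/3 + H/X))/6 = -(-4*H + (3*(⅓) + H/X))/6 = -(-4*H + (1 + H/X))/6 = -(1 - 4*H + H/X)/6 = -⅙ + 2*H/3 - H/(6*X))
q(-9, 12)*(-54) - 90 = ((⅙)*(-1*(-9) + 12*(-1 + 4*(-9)))/12)*(-54) - 90 = ((⅙)*(1/12)*(9 + 12*(-1 - 36)))*(-54) - 90 = ((⅙)*(1/12)*(9 + 12*(-37)))*(-54) - 90 = ((⅙)*(1/12)*(9 - 444))*(-54) - 90 = ((⅙)*(1/12)*(-435))*(-54) - 90 = -145/24*(-54) - 90 = 1305/4 - 90 = 945/4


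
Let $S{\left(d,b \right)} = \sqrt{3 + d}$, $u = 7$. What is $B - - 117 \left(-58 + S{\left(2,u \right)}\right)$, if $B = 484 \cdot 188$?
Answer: $84206 + 117 \sqrt{5} \approx 84468.0$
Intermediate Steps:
$B = 90992$
$B - - 117 \left(-58 + S{\left(2,u \right)}\right) = 90992 - - 117 \left(-58 + \sqrt{3 + 2}\right) = 90992 - - 117 \left(-58 + \sqrt{5}\right) = 90992 - \left(6786 - 117 \sqrt{5}\right) = 84206 + 117 \sqrt{5}$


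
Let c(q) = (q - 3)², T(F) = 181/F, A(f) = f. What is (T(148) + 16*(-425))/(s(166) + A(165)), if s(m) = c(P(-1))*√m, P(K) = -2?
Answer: 33205227/2265140 - 1006219*√166/453028 ≈ -13.958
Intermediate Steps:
c(q) = (-3 + q)²
s(m) = 25*√m (s(m) = (-3 - 2)²*√m = (-5)²*√m = 25*√m)
(T(148) + 16*(-425))/(s(166) + A(165)) = (181/148 + 16*(-425))/(25*√166 + 165) = (181*(1/148) - 6800)/(165 + 25*√166) = (181/148 - 6800)/(165 + 25*√166) = -1006219/(148*(165 + 25*√166))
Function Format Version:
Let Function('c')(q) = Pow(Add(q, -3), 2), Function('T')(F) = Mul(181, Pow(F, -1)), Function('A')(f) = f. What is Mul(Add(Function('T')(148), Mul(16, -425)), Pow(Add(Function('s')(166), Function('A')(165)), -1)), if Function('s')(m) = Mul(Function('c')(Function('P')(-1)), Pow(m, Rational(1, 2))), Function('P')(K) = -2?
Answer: Add(Rational(33205227, 2265140), Mul(Rational(-1006219, 453028), Pow(166, Rational(1, 2)))) ≈ -13.958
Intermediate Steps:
Function('c')(q) = Pow(Add(-3, q), 2)
Function('s')(m) = Mul(25, Pow(m, Rational(1, 2))) (Function('s')(m) = Mul(Pow(Add(-3, -2), 2), Pow(m, Rational(1, 2))) = Mul(Pow(-5, 2), Pow(m, Rational(1, 2))) = Mul(25, Pow(m, Rational(1, 2))))
Mul(Add(Function('T')(148), Mul(16, -425)), Pow(Add(Function('s')(166), Function('A')(165)), -1)) = Mul(Add(Mul(181, Pow(148, -1)), Mul(16, -425)), Pow(Add(Mul(25, Pow(166, Rational(1, 2))), 165), -1)) = Mul(Add(Mul(181, Rational(1, 148)), -6800), Pow(Add(165, Mul(25, Pow(166, Rational(1, 2)))), -1)) = Mul(Add(Rational(181, 148), -6800), Pow(Add(165, Mul(25, Pow(166, Rational(1, 2)))), -1)) = Mul(Rational(-1006219, 148), Pow(Add(165, Mul(25, Pow(166, Rational(1, 2)))), -1))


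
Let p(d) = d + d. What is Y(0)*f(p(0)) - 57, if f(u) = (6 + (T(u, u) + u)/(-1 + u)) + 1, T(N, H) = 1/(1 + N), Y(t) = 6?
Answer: -21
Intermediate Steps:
p(d) = 2*d
f(u) = 7 + (u + 1/(1 + u))/(-1 + u) (f(u) = (6 + (1/(1 + u) + u)/(-1 + u)) + 1 = (6 + (u + 1/(1 + u))/(-1 + u)) + 1 = 7 + (u + 1/(1 + u))/(-1 + u))
Y(0)*f(p(0)) - 57 = 6*((-6 + 2*0 + 8*(2*0)²)/(-1 + (2*0)²)) - 57 = 6*((-6 + 0 + 8*0²)/(-1 + 0²)) - 57 = 6*((-6 + 0 + 8*0)/(-1 + 0)) - 57 = 6*((-6 + 0 + 0)/(-1)) - 57 = 6*(-1*(-6)) - 57 = 6*6 - 57 = 36 - 57 = -21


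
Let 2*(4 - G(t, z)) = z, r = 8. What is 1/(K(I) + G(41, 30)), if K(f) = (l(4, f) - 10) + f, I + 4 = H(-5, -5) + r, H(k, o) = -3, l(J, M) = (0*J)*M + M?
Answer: -1/19 ≈ -0.052632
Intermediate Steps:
G(t, z) = 4 - z/2
l(J, M) = M (l(J, M) = 0*M + M = 0 + M = M)
I = 1 (I = -4 + (-3 + 8) = -4 + 5 = 1)
K(f) = -10 + 2*f (K(f) = (f - 10) + f = (-10 + f) + f = -10 + 2*f)
1/(K(I) + G(41, 30)) = 1/((-10 + 2*1) + (4 - 1/2*30)) = 1/((-10 + 2) + (4 - 15)) = 1/(-8 - 11) = 1/(-19) = -1/19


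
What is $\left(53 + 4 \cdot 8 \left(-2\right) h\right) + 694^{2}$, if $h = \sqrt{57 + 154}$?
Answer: $481689 - 64 \sqrt{211} \approx 4.8076 \cdot 10^{5}$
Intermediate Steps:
$h = \sqrt{211} \approx 14.526$
$\left(53 + 4 \cdot 8 \left(-2\right) h\right) + 694^{2} = \left(53 + 4 \cdot 8 \left(-2\right) \sqrt{211}\right) + 694^{2} = \left(53 + 32 \left(-2\right) \sqrt{211}\right) + 481636 = \left(53 - 64 \sqrt{211}\right) + 481636 = 481689 - 64 \sqrt{211}$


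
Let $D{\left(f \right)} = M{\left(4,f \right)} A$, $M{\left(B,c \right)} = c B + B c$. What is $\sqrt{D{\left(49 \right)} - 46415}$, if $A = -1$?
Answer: $i \sqrt{46807} \approx 216.35 i$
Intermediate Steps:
$M{\left(B,c \right)} = 2 B c$ ($M{\left(B,c \right)} = B c + B c = 2 B c$)
$D{\left(f \right)} = - 8 f$ ($D{\left(f \right)} = 2 \cdot 4 f \left(-1\right) = 8 f \left(-1\right) = - 8 f$)
$\sqrt{D{\left(49 \right)} - 46415} = \sqrt{\left(-8\right) 49 - 46415} = \sqrt{-392 - 46415} = \sqrt{-46807} = i \sqrt{46807}$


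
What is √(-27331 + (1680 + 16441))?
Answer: I*√9210 ≈ 95.969*I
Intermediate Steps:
√(-27331 + (1680 + 16441)) = √(-27331 + 18121) = √(-9210) = I*√9210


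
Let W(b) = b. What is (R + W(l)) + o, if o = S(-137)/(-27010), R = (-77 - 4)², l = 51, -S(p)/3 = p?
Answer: 178589709/27010 ≈ 6612.0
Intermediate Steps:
S(p) = -3*p
R = 6561 (R = (-81)² = 6561)
o = -411/27010 (o = -3*(-137)/(-27010) = 411*(-1/27010) = -411/27010 ≈ -0.015217)
(R + W(l)) + o = (6561 + 51) - 411/27010 = 6612 - 411/27010 = 178589709/27010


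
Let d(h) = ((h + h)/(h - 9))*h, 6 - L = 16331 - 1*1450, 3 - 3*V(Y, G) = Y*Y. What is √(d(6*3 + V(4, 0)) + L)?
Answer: I*√6524574/21 ≈ 121.63*I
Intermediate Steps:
V(Y, G) = 1 - Y²/3 (V(Y, G) = 1 - Y*Y/3 = 1 - Y²/3)
L = -14875 (L = 6 - (16331 - 1*1450) = 6 - (16331 - 1450) = 6 - 1*14881 = 6 - 14881 = -14875)
d(h) = 2*h²/(-9 + h) (d(h) = ((2*h)/(-9 + h))*h = (2*h/(-9 + h))*h = 2*h²/(-9 + h))
√(d(6*3 + V(4, 0)) + L) = √(2*(6*3 + (1 - ⅓*4²))²/(-9 + (6*3 + (1 - ⅓*4²))) - 14875) = √(2*(18 + (1 - ⅓*16))²/(-9 + (18 + (1 - ⅓*16))) - 14875) = √(2*(18 + (1 - 16/3))²/(-9 + (18 + (1 - 16/3))) - 14875) = √(2*(18 - 13/3)²/(-9 + (18 - 13/3)) - 14875) = √(2*(41/3)²/(-9 + 41/3) - 14875) = √(2*(1681/9)/(14/3) - 14875) = √(2*(1681/9)*(3/14) - 14875) = √(1681/21 - 14875) = √(-310694/21) = I*√6524574/21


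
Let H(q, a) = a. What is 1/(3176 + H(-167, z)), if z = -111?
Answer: 1/3065 ≈ 0.00032626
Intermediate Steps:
1/(3176 + H(-167, z)) = 1/(3176 - 111) = 1/3065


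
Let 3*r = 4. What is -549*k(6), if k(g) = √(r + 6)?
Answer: -183*√66 ≈ -1486.7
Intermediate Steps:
r = 4/3 (r = (⅓)*4 = 4/3 ≈ 1.3333)
k(g) = √66/3 (k(g) = √(4/3 + 6) = √(22/3) = √66/3)
-549*k(6) = -183*√66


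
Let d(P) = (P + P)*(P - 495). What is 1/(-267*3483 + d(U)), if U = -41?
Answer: -1/886009 ≈ -1.1287e-6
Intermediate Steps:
d(P) = 2*P*(-495 + P) (d(P) = (2*P)*(-495 + P) = 2*P*(-495 + P))
1/(-267*3483 + d(U)) = 1/(-267*3483 + 2*(-41)*(-495 - 41)) = 1/(-929961 + 2*(-41)*(-536)) = 1/(-929961 + 43952) = 1/(-886009) = -1/886009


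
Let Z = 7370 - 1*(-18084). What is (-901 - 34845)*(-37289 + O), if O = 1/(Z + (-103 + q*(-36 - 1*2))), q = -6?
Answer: 34095082786180/25579 ≈ 1.3329e+9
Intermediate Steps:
Z = 25454 (Z = 7370 + 18084 = 25454)
O = 1/25579 (O = 1/(25454 + (-103 - 6*(-36 - 1*2))) = 1/(25454 + (-103 - 6*(-36 - 2))) = 1/(25454 + (-103 - 6*(-38))) = 1/(25454 + (-103 + 228)) = 1/(25454 + 125) = 1/25579 ≈ 3.9095e-5)
(-901 - 34845)*(-37289 + O) = (-901 - 34845)*(-37289 + 1/25579) = -35746*(-953815330/25579) = 34095082786180/25579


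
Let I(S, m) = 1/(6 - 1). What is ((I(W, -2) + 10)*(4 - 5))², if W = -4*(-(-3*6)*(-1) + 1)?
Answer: 2601/25 ≈ 104.04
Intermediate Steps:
W = 68 (W = -4*(-(-18)*(-1) + 1) = -4*(-1*18 + 1) = -4*(-18 + 1) = -4*(-17) = 68)
I(S, m) = ⅕ (I(S, m) = 1/5 = ⅕)
((I(W, -2) + 10)*(4 - 5))² = ((⅕ + 10)*(4 - 5))² = ((51/5)*(-1))² = (-51/5)² = 2601/25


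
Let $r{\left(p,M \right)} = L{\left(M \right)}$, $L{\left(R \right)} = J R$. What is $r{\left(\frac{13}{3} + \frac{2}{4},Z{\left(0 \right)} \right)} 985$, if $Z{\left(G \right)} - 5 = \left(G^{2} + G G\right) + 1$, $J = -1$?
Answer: $-5910$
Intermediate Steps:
$L{\left(R \right)} = - R$
$Z{\left(G \right)} = 6 + 2 G^{2}$ ($Z{\left(G \right)} = 5 + \left(\left(G^{2} + G G\right) + 1\right) = 5 + \left(\left(G^{2} + G^{2}\right) + 1\right) = 5 + \left(2 G^{2} + 1\right) = 5 + \left(1 + 2 G^{2}\right) = 6 + 2 G^{2}$)
$r{\left(p,M \right)} = - M$
$r{\left(\frac{13}{3} + \frac{2}{4},Z{\left(0 \right)} \right)} 985 = - (6 + 2 \cdot 0^{2}) 985 = - (6 + 2 \cdot 0) 985 = - (6 + 0) 985 = \left(-1\right) 6 \cdot 985 = \left(-6\right) 985 = -5910$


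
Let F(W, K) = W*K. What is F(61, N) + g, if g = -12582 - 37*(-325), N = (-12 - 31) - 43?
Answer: -5803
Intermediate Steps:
N = -86 (N = -43 - 43 = -86)
F(W, K) = K*W
g = -557 (g = -12582 - 1*(-12025) = -12582 + 12025 = -557)
F(61, N) + g = -86*61 - 557 = -5246 - 557 = -5803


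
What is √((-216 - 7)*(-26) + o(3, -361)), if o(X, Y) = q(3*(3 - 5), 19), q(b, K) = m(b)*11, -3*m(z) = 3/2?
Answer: √23170/2 ≈ 76.109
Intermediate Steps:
m(z) = -½ (m(z) = -1/2 = -⅓*3/2 = -½)
q(b, K) = -11/2 (q(b, K) = -½*11 = -11/2)
o(X, Y) = -11/2
√((-216 - 7)*(-26) + o(3, -361)) = √((-216 - 7)*(-26) - 11/2) = √(-223*(-26) - 11/2) = √(5798 - 11/2) = √(11585/2) = √23170/2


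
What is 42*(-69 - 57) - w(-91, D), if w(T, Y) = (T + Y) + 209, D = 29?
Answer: -5439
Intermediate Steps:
w(T, Y) = 209 + T + Y
42*(-69 - 57) - w(-91, D) = 42*(-69 - 57) - (209 - 91 + 29) = 42*(-126) - 1*147 = -5292 - 147 = -5439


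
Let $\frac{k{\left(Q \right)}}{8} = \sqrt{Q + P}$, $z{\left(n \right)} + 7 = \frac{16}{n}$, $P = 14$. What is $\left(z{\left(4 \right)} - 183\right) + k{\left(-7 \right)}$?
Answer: $-186 + 8 \sqrt{7} \approx -164.83$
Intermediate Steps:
$z{\left(n \right)} = -7 + \frac{16}{n}$
$k{\left(Q \right)} = 8 \sqrt{14 + Q}$ ($k{\left(Q \right)} = 8 \sqrt{Q + 14} = 8 \sqrt{14 + Q}$)
$\left(z{\left(4 \right)} - 183\right) + k{\left(-7 \right)} = \left(\left(-7 + \frac{16}{4}\right) - 183\right) + 8 \sqrt{14 - 7} = \left(\left(-7 + 16 \cdot \frac{1}{4}\right) - 183\right) + 8 \sqrt{7} = \left(\left(-7 + 4\right) - 183\right) + 8 \sqrt{7} = \left(-3 - 183\right) + 8 \sqrt{7} = -186 + 8 \sqrt{7}$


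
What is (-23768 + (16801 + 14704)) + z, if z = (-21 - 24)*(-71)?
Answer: 10932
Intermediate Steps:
z = 3195 (z = -45*(-71) = 3195)
(-23768 + (16801 + 14704)) + z = (-23768 + (16801 + 14704)) + 3195 = (-23768 + 31505) + 3195 = 7737 + 3195 = 10932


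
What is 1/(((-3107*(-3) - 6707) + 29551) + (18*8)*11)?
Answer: 1/33749 ≈ 2.9630e-5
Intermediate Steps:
1/(((-3107*(-3) - 6707) + 29551) + (18*8)*11) = 1/(((9321 - 6707) + 29551) + 144*11) = 1/((2614 + 29551) + 1584) = 1/(32165 + 1584) = 1/33749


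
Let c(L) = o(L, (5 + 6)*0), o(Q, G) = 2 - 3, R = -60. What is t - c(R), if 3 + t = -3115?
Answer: -3117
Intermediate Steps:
t = -3118 (t = -3 - 3115 = -3118)
o(Q, G) = -1
c(L) = -1
t - c(R) = -3118 - 1*(-1) = -3118 + 1 = -3117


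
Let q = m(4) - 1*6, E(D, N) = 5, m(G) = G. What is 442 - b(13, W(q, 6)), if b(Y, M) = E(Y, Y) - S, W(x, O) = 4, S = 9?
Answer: 446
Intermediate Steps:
q = -2 (q = 4 - 1*6 = 4 - 6 = -2)
b(Y, M) = -4 (b(Y, M) = 5 - 1*9 = 5 - 9 = -4)
442 - b(13, W(q, 6)) = 442 - 1*(-4) = 442 + 4 = 446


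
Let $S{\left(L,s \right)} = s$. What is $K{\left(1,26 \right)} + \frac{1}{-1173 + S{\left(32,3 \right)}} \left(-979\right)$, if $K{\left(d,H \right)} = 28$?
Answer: $\frac{33739}{1170} \approx 28.837$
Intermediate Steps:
$K{\left(1,26 \right)} + \frac{1}{-1173 + S{\left(32,3 \right)}} \left(-979\right) = 28 + \frac{1}{-1173 + 3} \left(-979\right) = 28 + \frac{1}{-1170} \left(-979\right) = 28 - - \frac{979}{1170} = 28 + \frac{979}{1170} = \frac{33739}{1170}$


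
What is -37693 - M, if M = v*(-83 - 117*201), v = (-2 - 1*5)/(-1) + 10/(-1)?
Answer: -108493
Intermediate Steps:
v = -3 (v = (-2 - 5)*(-1) + 10*(-1) = -7*(-1) - 10 = 7 - 10 = -3)
M = 70800 (M = -3*(-83 - 117*201) = -3*(-83 - 23517) = -3*(-23600) = 70800)
-37693 - M = -37693 - 1*70800 = -37693 - 70800 = -108493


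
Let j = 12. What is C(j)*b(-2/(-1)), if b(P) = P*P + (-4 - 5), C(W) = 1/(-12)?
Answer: 5/12 ≈ 0.41667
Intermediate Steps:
C(W) = -1/12
b(P) = -9 + P**2 (b(P) = P**2 - 9 = -9 + P**2)
C(j)*b(-2/(-1)) = -(-9 + (-2/(-1))**2)/12 = -(-9 + (-2*(-1))**2)/12 = -(-9 + 2**2)/12 = -(-9 + 4)/12 = -1/12*(-5) = 5/12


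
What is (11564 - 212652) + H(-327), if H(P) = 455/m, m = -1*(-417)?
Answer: -83853241/417 ≈ -2.0109e+5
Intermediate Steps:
m = 417
H(P) = 455/417
(11564 - 212652) + H(-327) = (11564 - 212652) + 455/417 = -201088 + 455/417 = -83853241/417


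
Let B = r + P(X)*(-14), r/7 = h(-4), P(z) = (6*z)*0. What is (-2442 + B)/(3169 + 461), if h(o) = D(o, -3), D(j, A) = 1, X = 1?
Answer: -487/726 ≈ -0.67080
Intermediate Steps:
P(z) = 0
h(o) = 1
r = 7 (r = 7*1 = 7)
B = 7 (B = 7 + 0*(-14) = 7 + 0 = 7)
(-2442 + B)/(3169 + 461) = (-2442 + 7)/(3169 + 461) = -2435/3630 = -2435*1/3630 = -487/726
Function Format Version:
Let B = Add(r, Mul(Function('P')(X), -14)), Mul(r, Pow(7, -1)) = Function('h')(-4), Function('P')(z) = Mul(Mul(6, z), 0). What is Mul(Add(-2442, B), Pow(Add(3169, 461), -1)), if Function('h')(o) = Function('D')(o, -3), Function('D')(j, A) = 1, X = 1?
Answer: Rational(-487, 726) ≈ -0.67080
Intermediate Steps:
Function('P')(z) = 0
Function('h')(o) = 1
r = 7 (r = Mul(7, 1) = 7)
B = 7 (B = Add(7, Mul(0, -14)) = Add(7, 0) = 7)
Mul(Add(-2442, B), Pow(Add(3169, 461), -1)) = Mul(Add(-2442, 7), Pow(Add(3169, 461), -1)) = Mul(-2435, Pow(3630, -1)) = Mul(-2435, Rational(1, 3630)) = Rational(-487, 726)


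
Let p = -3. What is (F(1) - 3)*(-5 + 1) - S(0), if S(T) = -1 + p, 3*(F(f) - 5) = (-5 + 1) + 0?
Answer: 4/3 ≈ 1.3333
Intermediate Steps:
F(f) = 11/3 (F(f) = 5 + ((-5 + 1) + 0)/3 = 5 + (-4 + 0)/3 = 5 + (⅓)*(-4) = 5 - 4/3 = 11/3)
S(T) = -4 (S(T) = -1 - 3 = -4)
(F(1) - 3)*(-5 + 1) - S(0) = (11/3 - 3)*(-5 + 1) - 1*(-4) = (⅔)*(-4) + 4 = -8/3 + 4 = 4/3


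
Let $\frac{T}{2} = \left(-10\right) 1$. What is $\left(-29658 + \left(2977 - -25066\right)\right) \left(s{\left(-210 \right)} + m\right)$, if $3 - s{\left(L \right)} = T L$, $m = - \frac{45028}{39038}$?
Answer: $\frac{132339167555}{19519} \approx 6.78 \cdot 10^{6}$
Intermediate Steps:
$T = -20$ ($T = 2 \left(\left(-10\right) 1\right) = 2 \left(-10\right) = -20$)
$m = - \frac{22514}{19519}$ ($m = \left(-45028\right) \frac{1}{39038} = - \frac{22514}{19519} \approx -1.1534$)
$s{\left(L \right)} = 3 + 20 L$ ($s{\left(L \right)} = 3 - - 20 L = 3 + 20 L$)
$\left(-29658 + \left(2977 - -25066\right)\right) \left(s{\left(-210 \right)} + m\right) = \left(-29658 + \left(2977 - -25066\right)\right) \left(\left(3 + 20 \left(-210\right)\right) - \frac{22514}{19519}\right) = \left(-29658 + \left(2977 + 25066\right)\right) \left(\left(3 - 4200\right) - \frac{22514}{19519}\right) = \left(-29658 + 28043\right) \left(-4197 - \frac{22514}{19519}\right) = \left(-1615\right) \left(- \frac{81943757}{19519}\right) = \frac{132339167555}{19519}$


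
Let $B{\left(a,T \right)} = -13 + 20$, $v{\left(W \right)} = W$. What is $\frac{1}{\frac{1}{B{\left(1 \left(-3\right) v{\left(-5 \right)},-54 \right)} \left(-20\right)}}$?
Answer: $-140$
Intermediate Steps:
$B{\left(a,T \right)} = 7$
$\frac{1}{\frac{1}{B{\left(1 \left(-3\right) v{\left(-5 \right)},-54 \right)} \left(-20\right)}} = \frac{1}{\frac{1}{7 \left(-20\right)}} = \frac{1}{\frac{1}{-140}} = \frac{1}{- \frac{1}{140}} = -140$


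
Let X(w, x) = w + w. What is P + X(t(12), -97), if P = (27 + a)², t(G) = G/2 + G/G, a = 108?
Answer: 18239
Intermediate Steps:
t(G) = 1 + G/2 (t(G) = G*(½) + 1 = G/2 + 1 = 1 + G/2)
X(w, x) = 2*w
P = 18225 (P = (27 + 108)² = 135² = 18225)
P + X(t(12), -97) = 18225 + 2*(1 + (½)*12) = 18225 + 2*(1 + 6) = 18225 + 2*7 = 18225 + 14 = 18239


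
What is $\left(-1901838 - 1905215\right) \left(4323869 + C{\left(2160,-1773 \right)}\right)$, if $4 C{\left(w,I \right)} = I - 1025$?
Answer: $- \frac{32917070828967}{2} \approx -1.6459 \cdot 10^{13}$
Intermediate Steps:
$C{\left(w,I \right)} = - \frac{1025}{4} + \frac{I}{4}$ ($C{\left(w,I \right)} = \frac{I - 1025}{4} = \frac{-1025 + I}{4} = - \frac{1025}{4} + \frac{I}{4}$)
$\left(-1901838 - 1905215\right) \left(4323869 + C{\left(2160,-1773 \right)}\right) = \left(-1901838 - 1905215\right) \left(4323869 + \left(- \frac{1025}{4} + \frac{1}{4} \left(-1773\right)\right)\right) = - 3807053 \left(4323869 - \frac{1399}{2}\right) = \left(-3807053\right) \frac{8646339}{2} = - \frac{32917070828967}{2}$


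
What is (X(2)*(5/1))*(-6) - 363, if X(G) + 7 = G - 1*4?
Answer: -93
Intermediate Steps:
X(G) = -11 + G (X(G) = -7 + (G - 1*4) = -7 + (G - 4) = -7 + (-4 + G) = -11 + G)
(X(2)*(5/1))*(-6) - 363 = ((-11 + 2)*(5/1))*(-6) - 363 = -45*(-6) - 363 = 270 - 363 = -93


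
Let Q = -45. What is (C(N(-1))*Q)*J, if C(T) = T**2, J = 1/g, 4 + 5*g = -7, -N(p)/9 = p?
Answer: 18225/11 ≈ 1656.8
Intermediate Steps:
N(p) = -9*p
g = -11/5 (g = -4/5 + (1/5)*(-7) = -4/5 - 7/5 = -11/5 ≈ -2.2000)
J = -5/11 (J = 1/(-11/5) = -5/11 ≈ -0.45455)
(C(N(-1))*Q)*J = ((-9*(-1))**2*(-45))*(-5/11) = (9**2*(-45))*(-5/11) = (81*(-45))*(-5/11) = -3645*(-5/11) = 18225/11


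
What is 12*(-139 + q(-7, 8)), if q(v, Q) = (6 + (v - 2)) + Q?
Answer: -1608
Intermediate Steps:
q(v, Q) = 4 + Q + v (q(v, Q) = (6 + (-2 + v)) + Q = (4 + v) + Q = 4 + Q + v)
12*(-139 + q(-7, 8)) = 12*(-139 + (4 + 8 - 7)) = 12*(-139 + 5) = 12*(-134) = -1608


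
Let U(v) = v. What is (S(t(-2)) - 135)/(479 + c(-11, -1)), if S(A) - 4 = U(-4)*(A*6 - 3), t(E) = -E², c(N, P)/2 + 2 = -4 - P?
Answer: -23/469 ≈ -0.049040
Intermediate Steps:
c(N, P) = -12 - 2*P (c(N, P) = -4 + 2*(-4 - P) = -4 + (-8 - 2*P) = -12 - 2*P)
S(A) = 16 - 24*A (S(A) = 4 - 4*(A*6 - 3) = 4 - 4*(6*A - 3) = 4 - 4*(-3 + 6*A) = 4 + (12 - 24*A) = 16 - 24*A)
(S(t(-2)) - 135)/(479 + c(-11, -1)) = ((16 - (-24)*(-2)²) - 135)/(479 + (-12 - 2*(-1))) = ((16 - (-24)*4) - 135)/(479 + (-12 + 2)) = ((16 - 24*(-4)) - 135)/(479 - 10) = ((16 + 96) - 135)/469 = (112 - 135)*(1/469) = -23*1/469 = -23/469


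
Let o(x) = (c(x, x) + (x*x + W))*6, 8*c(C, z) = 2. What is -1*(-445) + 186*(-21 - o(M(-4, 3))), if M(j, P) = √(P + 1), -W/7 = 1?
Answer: -392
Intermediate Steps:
c(C, z) = ¼ (c(C, z) = (⅛)*2 = ¼)
W = -7 (W = -7*1 = -7)
M(j, P) = √(1 + P)
o(x) = -81/2 + 6*x² (o(x) = (¼ + (x*x - 7))*6 = (¼ + (x² - 7))*6 = (¼ + (-7 + x²))*6 = (-27/4 + x²)*6 = -81/2 + 6*x²)
-1*(-445) + 186*(-21 - o(M(-4, 3))) = -1*(-445) + 186*(-21 - (-81/2 + 6*(√(1 + 3))²)) = 445 + 186*(-21 - (-81/2 + 6*(√4)²)) = 445 + 186*(-21 - (-81/2 + 6*2²)) = 445 + 186*(-21 - (-81/2 + 6*4)) = 445 + 186*(-21 - (-81/2 + 24)) = 445 + 186*(-21 - 1*(-33/2)) = 445 + 186*(-21 + 33/2) = 445 + 186*(-9/2) = 445 - 837 = -392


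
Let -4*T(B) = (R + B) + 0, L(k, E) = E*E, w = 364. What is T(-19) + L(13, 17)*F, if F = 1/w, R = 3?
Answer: 1745/364 ≈ 4.7940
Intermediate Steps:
L(k, E) = E²
F = 1/364 ≈ 0.0027473
T(B) = -¾ - B/4 (T(B) = -((3 + B) + 0)/4 = -(3 + B)/4 = -¾ - B/4)
T(-19) + L(13, 17)*F = (-¾ - ¼*(-19)) + 17²*(1/364) = (-¾ + 19/4) + 289*(1/364) = 4 + 289/364 = 1745/364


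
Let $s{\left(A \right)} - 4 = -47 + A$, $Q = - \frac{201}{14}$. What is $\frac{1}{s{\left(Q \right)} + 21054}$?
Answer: $\frac{14}{293953} \approx 4.7627 \cdot 10^{-5}$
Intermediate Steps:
$Q = - \frac{201}{14}$ ($Q = \left(-201\right) \frac{1}{14} = - \frac{201}{14} \approx -14.357$)
$s{\left(A \right)} = -43 + A$ ($s{\left(A \right)} = 4 + \left(-47 + A\right) = -43 + A$)
$\frac{1}{s{\left(Q \right)} + 21054} = \frac{1}{\left(-43 - \frac{201}{14}\right) + 21054} = \frac{1}{- \frac{803}{14} + 21054} = \frac{1}{\frac{293953}{14}} = \frac{14}{293953}$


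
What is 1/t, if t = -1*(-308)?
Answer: 1/308 ≈ 0.0032468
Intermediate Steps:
t = 308
1/t = 1/308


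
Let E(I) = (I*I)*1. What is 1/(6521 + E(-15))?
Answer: 1/6746 ≈ 0.00014824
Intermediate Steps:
E(I) = I² (E(I) = I²*1 = I²)
1/(6521 + E(-15)) = 1/(6521 + (-15)²) = 1/(6521 + 225) = 1/6746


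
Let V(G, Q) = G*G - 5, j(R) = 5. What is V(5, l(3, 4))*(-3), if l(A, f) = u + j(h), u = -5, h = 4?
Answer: -60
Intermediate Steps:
l(A, f) = 0 (l(A, f) = -5 + 5 = 0)
V(G, Q) = -5 + G**2 (V(G, Q) = G**2 - 5 = -5 + G**2)
V(5, l(3, 4))*(-3) = (-5 + 5**2)*(-3) = (-5 + 25)*(-3) = 20*(-3) = -60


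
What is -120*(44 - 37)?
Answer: -840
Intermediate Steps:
-120*(44 - 37) = -120*7 = -840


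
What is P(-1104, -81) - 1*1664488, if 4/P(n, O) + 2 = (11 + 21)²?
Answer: -850553366/511 ≈ -1.6645e+6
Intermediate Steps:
P(n, O) = 2/511 (P(n, O) = 4/(-2 + (11 + 21)²) = 4/(-2 + 32²) = 4/(-2 + 1024) = 4/1022 = 4*(1/1022) = 2/511)
P(-1104, -81) - 1*1664488 = 2/511 - 1*1664488 = 2/511 - 1664488 = -850553366/511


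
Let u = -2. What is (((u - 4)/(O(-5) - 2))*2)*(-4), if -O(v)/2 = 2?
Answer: -8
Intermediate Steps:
O(v) = -4 (O(v) = -2*2 = -4)
(((u - 4)/(O(-5) - 2))*2)*(-4) = (((-2 - 4)/(-4 - 2))*2)*(-4) = (-6/(-6)*2)*(-4) = (-6*(-⅙)*2)*(-4) = (1*2)*(-4) = 2*(-4) = -8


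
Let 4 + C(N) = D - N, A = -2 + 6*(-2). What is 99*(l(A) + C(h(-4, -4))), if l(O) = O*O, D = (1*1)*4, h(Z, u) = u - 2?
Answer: 19998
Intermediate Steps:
h(Z, u) = -2 + u
D = 4 (D = 1*4 = 4)
A = -14 (A = -2 - 12 = -14)
C(N) = -N (C(N) = -4 + (4 - N) = -N)
l(O) = O²
99*(l(A) + C(h(-4, -4))) = 99*((-14)² - (-2 - 4)) = 99*(196 - 1*(-6)) = 99*(196 + 6) = 99*202 = 19998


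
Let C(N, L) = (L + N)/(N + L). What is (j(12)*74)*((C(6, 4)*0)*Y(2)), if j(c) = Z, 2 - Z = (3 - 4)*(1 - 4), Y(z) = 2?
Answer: 0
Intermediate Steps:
Z = -1 (Z = 2 - (3 - 4)*(1 - 4) = 2 - (-1)*(-3) = 2 - 1*3 = 2 - 3 = -1)
j(c) = -1
C(N, L) = 1 (C(N, L) = (L + N)/(L + N) = 1)
(j(12)*74)*((C(6, 4)*0)*Y(2)) = (-1*74)*((1*0)*2) = -0*2 = -74*0 = 0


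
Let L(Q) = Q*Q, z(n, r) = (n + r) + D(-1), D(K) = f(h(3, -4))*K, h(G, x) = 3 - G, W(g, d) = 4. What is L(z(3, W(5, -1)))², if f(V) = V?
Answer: 2401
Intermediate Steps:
D(K) = 0 (D(K) = (3 - 1*3)*K = (3 - 3)*K = 0*K = 0)
z(n, r) = n + r (z(n, r) = (n + r) + 0 = n + r)
L(Q) = Q²
L(z(3, W(5, -1)))² = ((3 + 4)²)² = (7²)² = 49² = 2401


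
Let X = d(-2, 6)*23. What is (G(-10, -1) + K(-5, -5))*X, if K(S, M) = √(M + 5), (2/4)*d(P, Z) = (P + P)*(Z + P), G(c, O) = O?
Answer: 736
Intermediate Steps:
d(P, Z) = 4*P*(P + Z) (d(P, Z) = 2*((P + P)*(Z + P)) = 2*((2*P)*(P + Z)) = 2*(2*P*(P + Z)) = 4*P*(P + Z))
K(S, M) = √(5 + M)
X = -736 (X = (4*(-2)*(-2 + 6))*23 = (4*(-2)*4)*23 = -32*23 = -736)
(G(-10, -1) + K(-5, -5))*X = (-1 + √(5 - 5))*(-736) = (-1 + √0)*(-736) = (-1 + 0)*(-736) = -1*(-736) = 736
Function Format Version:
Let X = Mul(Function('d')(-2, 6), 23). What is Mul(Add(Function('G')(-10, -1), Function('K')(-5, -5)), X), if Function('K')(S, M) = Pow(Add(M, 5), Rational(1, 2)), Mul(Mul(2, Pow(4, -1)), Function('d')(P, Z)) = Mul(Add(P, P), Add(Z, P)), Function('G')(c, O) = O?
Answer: 736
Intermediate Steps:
Function('d')(P, Z) = Mul(4, P, Add(P, Z)) (Function('d')(P, Z) = Mul(2, Mul(Add(P, P), Add(Z, P))) = Mul(2, Mul(Mul(2, P), Add(P, Z))) = Mul(2, Mul(2, P, Add(P, Z))) = Mul(4, P, Add(P, Z)))
Function('K')(S, M) = Pow(Add(5, M), Rational(1, 2))
X = -736 (X = Mul(Mul(4, -2, Add(-2, 6)), 23) = Mul(Mul(4, -2, 4), 23) = Mul(-32, 23) = -736)
Mul(Add(Function('G')(-10, -1), Function('K')(-5, -5)), X) = Mul(Add(-1, Pow(Add(5, -5), Rational(1, 2))), -736) = Mul(Add(-1, Pow(0, Rational(1, 2))), -736) = Mul(Add(-1, 0), -736) = Mul(-1, -736) = 736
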